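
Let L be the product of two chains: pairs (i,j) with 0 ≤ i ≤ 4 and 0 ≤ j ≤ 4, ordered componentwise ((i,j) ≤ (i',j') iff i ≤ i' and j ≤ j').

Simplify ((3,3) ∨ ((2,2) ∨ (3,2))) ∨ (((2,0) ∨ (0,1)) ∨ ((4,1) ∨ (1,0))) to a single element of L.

(4,3)

(2,2) ∨ (3,2) = (3,2)
(3,3) ∨ (3,2) = (3,3)
(2,0) ∨ (0,1) = (2,1)
(4,1) ∨ (1,0) = (4,1)
(2,1) ∨ (4,1) = (4,1)
(3,3) ∨ (4,1) = (4,3)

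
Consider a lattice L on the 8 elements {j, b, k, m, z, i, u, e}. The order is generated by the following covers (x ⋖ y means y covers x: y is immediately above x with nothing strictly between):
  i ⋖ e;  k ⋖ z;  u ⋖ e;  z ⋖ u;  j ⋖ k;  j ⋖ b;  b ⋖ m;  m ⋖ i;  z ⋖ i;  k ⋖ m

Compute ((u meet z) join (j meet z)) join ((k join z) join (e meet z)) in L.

z

u ∧ z = z
j ∧ z = j
z ∨ j = z
k ∨ z = z
e ∧ z = z
z ∨ z = z
z ∨ z = z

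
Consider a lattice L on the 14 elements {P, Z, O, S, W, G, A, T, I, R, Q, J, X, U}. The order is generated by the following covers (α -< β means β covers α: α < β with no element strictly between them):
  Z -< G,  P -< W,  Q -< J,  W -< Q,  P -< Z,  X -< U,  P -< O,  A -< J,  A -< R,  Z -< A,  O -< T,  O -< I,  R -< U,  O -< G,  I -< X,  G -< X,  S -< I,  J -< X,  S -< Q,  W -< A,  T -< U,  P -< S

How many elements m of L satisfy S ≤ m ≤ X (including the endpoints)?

5

The interval [S, X] = {I, J, Q, S, X}, which has 5 elements.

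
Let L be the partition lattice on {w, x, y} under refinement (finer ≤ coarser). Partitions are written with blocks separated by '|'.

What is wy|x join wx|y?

wxy

The join of wy|x and wx|y merges any blocks that overlap across the partitions, giving wxy.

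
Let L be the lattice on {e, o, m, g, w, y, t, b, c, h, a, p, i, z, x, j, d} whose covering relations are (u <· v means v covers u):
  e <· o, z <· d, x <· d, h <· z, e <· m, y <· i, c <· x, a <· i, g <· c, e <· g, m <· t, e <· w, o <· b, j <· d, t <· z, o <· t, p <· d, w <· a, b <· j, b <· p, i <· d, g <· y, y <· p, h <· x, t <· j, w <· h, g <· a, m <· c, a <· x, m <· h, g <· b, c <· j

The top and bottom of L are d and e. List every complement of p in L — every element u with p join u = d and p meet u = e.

h, m, w

Need u with p ∨ u = d and p ∧ u = e.
Checking each element gives: h, m, w.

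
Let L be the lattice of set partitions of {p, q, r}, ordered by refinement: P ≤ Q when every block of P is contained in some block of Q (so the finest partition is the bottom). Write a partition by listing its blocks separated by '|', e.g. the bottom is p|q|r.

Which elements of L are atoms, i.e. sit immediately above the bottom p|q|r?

The atoms are exactly the elements that cover p|q|r: pq|r, pr|q, p|qr.

pq|r, pr|q, p|qr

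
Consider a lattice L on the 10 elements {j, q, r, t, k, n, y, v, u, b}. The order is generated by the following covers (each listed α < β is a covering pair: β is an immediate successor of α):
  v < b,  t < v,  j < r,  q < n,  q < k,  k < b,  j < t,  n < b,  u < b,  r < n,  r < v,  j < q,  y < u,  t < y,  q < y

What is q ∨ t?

y

Common upper bounds of {q, t}: b, u, y.
The least among these is y.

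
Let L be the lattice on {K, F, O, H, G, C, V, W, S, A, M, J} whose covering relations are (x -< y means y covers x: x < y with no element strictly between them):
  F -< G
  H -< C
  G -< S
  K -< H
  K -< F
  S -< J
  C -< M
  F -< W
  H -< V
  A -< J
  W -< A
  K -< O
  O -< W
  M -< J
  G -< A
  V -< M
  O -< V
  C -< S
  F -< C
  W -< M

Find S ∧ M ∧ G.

Common lower bounds of {S, M, G}: F, K.
The greatest among these is F.

F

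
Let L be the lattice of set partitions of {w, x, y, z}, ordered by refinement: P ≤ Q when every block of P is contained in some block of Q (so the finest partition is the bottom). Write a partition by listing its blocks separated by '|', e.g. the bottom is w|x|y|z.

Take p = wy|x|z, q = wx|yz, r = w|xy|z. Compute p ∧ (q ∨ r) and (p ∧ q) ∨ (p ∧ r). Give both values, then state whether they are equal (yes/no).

q ∨ r = wxyz, so p ∧ (q ∨ r) = wy|x|z ∧ wxyz = wy|x|z.
p ∧ q = w|x|y|z and p ∧ r = w|x|y|z, so (p ∧ q) ∨ (p ∧ r) = w|x|y|z ∨ w|x|y|z = w|x|y|z.
Equal: no.

wy|x|z; w|x|y|z; no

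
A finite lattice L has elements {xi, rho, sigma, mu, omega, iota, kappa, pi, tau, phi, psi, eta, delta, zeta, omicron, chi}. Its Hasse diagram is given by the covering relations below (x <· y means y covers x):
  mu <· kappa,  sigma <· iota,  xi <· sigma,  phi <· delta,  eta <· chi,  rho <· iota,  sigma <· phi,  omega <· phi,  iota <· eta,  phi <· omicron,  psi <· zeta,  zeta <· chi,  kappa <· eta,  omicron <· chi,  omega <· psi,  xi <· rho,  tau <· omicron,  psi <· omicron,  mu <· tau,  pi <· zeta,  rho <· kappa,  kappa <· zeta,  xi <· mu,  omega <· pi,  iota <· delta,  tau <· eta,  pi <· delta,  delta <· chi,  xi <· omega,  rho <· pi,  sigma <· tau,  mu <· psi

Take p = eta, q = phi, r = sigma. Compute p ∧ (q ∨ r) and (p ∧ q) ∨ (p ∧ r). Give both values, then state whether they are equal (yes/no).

q ∨ r = phi, so p ∧ (q ∨ r) = eta ∧ phi = sigma.
p ∧ q = sigma and p ∧ r = sigma, so (p ∧ q) ∨ (p ∧ r) = sigma ∨ sigma = sigma.
Equal: yes.

sigma; sigma; yes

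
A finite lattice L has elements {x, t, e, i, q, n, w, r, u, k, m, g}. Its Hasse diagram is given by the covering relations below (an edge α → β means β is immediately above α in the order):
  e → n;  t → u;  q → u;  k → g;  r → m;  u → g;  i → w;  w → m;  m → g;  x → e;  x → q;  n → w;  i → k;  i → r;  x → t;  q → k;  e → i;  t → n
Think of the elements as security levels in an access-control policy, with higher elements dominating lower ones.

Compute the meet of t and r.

x

Common lower bounds of {t, r}: x.
The greatest among these is x.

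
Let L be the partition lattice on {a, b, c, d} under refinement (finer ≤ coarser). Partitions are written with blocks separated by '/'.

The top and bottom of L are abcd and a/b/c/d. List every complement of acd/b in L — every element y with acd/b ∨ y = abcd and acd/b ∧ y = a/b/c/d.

Need y with acd/b ∨ y = abcd and acd/b ∧ y = a/b/c/d.
Checking each element gives: a/bc/d, a/bd/c, ab/c/d.

a/bc/d, a/bd/c, ab/c/d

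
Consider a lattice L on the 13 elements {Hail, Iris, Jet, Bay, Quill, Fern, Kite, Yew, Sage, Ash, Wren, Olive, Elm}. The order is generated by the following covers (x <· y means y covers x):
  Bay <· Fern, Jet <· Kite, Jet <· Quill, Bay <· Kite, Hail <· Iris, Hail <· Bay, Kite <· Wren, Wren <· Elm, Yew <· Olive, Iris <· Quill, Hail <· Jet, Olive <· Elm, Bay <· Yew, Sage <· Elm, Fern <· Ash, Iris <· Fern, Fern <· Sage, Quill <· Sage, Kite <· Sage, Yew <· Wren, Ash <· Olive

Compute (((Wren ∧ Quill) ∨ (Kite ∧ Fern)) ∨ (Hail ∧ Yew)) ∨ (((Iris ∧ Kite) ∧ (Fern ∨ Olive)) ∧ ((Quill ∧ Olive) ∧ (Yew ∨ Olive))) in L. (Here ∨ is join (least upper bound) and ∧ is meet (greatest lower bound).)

Kite

Wren ∧ Quill = Jet
Kite ∧ Fern = Bay
Jet ∨ Bay = Kite
Hail ∧ Yew = Hail
Kite ∨ Hail = Kite
Iris ∧ Kite = Hail
Fern ∨ Olive = Olive
Hail ∧ Olive = Hail
Quill ∧ Olive = Iris
Yew ∨ Olive = Olive
Iris ∧ Olive = Iris
Hail ∧ Iris = Hail
Kite ∨ Hail = Kite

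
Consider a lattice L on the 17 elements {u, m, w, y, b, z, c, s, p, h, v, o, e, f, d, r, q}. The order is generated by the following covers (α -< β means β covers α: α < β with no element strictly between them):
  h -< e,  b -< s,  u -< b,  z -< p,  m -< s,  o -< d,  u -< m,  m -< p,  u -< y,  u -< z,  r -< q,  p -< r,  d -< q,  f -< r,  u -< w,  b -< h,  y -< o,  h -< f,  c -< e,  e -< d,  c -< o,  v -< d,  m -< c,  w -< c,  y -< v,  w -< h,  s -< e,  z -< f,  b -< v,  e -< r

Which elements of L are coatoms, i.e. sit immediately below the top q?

The coatoms are exactly the elements covered by q: d, r.

d, r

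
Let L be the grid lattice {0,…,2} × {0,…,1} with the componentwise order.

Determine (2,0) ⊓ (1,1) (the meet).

In a product of chains, the meet is componentwise min, giving (1,0).

(1,0)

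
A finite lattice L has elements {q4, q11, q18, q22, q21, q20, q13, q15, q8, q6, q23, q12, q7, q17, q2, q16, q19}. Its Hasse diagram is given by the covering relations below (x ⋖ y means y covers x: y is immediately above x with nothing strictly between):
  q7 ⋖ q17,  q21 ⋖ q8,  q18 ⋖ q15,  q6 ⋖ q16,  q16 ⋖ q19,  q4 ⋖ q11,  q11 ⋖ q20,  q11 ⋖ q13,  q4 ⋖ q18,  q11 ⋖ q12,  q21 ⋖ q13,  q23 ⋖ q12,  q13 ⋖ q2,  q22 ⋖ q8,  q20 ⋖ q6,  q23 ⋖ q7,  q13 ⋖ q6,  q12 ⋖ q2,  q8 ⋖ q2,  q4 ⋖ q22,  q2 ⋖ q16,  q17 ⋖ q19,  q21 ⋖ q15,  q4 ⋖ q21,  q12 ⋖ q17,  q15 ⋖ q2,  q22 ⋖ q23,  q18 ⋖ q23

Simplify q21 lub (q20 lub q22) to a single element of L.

q20 ∨ q22 = q16
q21 ∨ q16 = q16

q16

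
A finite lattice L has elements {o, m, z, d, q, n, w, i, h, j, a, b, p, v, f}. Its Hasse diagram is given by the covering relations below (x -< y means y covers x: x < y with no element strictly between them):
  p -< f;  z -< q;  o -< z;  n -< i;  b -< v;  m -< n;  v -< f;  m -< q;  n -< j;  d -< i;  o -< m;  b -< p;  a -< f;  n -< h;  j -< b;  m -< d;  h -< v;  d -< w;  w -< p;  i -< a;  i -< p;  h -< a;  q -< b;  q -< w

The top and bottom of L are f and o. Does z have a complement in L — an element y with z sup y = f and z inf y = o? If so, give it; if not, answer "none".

Need y with z ∨ y = f and z ∧ y = o.
Checking each element gives: a.

a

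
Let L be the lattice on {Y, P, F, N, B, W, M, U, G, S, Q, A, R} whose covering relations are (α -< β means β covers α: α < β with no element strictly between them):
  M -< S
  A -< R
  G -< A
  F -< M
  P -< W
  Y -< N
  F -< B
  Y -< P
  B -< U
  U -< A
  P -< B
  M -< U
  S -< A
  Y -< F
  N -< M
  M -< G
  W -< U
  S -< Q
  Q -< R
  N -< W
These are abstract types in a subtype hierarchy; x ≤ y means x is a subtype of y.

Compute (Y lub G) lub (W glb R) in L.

Y ∨ G = G
W ∧ R = W
G ∨ W = A

A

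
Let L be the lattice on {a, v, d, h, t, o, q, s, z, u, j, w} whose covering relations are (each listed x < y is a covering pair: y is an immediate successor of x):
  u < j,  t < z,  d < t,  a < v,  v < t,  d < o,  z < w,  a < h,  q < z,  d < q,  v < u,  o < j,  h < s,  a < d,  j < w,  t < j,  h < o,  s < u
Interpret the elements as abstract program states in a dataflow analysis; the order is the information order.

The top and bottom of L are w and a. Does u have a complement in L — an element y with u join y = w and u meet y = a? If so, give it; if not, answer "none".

Need y with u ∨ y = w and u ∧ y = a.
Checking each element gives: q.

q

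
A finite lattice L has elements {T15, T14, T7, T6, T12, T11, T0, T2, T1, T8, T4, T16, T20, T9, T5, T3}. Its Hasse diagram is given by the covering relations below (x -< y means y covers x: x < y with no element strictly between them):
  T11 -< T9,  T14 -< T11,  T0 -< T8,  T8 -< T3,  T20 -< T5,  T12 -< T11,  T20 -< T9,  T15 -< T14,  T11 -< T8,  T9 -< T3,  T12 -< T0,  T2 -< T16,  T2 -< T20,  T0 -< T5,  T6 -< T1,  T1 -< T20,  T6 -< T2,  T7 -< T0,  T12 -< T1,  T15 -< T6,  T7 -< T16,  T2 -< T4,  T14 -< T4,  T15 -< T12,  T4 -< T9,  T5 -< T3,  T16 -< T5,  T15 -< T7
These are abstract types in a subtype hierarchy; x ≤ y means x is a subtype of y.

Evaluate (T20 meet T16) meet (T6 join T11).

T2

T20 ∧ T16 = T2
T6 ∨ T11 = T9
T2 ∧ T9 = T2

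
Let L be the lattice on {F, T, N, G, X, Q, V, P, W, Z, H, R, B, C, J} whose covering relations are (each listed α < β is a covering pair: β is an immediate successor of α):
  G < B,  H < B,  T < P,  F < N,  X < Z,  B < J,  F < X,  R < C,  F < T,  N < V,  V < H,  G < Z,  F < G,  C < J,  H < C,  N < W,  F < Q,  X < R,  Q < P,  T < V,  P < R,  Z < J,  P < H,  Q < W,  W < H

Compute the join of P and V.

Common upper bounds of {P, V}: B, C, H, J.
The least among these is H.

H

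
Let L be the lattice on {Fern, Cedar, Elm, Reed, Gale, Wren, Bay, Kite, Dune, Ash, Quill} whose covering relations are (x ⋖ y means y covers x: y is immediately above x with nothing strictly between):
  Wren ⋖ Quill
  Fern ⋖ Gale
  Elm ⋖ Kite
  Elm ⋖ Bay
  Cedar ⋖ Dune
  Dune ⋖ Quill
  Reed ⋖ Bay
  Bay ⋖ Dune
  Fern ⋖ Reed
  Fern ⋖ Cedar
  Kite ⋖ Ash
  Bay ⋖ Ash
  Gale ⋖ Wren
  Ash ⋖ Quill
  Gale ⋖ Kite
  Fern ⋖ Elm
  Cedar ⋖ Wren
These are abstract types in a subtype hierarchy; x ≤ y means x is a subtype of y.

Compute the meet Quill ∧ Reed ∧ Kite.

Fern

Common lower bounds of {Quill, Reed, Kite}: Fern.
The greatest among these is Fern.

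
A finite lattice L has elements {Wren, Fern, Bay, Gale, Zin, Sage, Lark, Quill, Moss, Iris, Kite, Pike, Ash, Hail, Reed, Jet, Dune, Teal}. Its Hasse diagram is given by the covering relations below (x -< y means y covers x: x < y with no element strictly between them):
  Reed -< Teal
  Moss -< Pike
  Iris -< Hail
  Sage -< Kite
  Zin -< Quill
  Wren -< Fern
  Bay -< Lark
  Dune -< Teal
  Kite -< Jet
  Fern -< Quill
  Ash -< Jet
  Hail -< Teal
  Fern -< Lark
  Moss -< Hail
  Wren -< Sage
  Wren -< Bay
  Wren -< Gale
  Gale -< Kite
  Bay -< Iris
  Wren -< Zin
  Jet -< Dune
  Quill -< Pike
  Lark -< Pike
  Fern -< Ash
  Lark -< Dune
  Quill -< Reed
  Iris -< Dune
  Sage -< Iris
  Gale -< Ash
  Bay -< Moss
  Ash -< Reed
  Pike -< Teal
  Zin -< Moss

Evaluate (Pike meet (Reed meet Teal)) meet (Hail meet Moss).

Zin

Reed ∧ Teal = Reed
Pike ∧ Reed = Quill
Hail ∧ Moss = Moss
Quill ∧ Moss = Zin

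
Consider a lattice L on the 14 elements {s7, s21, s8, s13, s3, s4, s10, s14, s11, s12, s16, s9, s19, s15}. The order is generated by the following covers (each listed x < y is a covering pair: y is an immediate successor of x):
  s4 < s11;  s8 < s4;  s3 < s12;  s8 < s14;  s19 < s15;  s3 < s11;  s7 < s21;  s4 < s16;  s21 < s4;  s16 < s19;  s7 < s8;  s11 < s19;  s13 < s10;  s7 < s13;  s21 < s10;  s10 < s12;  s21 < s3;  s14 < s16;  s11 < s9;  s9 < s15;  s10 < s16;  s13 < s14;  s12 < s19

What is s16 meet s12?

s10

Common lower bounds of {s16, s12}: s10, s13, s21, s7.
The greatest among these is s10.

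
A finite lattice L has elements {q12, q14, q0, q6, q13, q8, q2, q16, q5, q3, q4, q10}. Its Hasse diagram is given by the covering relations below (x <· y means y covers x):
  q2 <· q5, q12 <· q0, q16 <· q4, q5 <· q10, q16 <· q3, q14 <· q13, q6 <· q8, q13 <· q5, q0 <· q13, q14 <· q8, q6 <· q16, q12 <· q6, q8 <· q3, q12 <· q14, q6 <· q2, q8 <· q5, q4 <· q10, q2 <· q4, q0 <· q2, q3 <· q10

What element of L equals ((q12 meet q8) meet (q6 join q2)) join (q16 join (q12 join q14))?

q3

q12 ∧ q8 = q12
q6 ∨ q2 = q2
q12 ∧ q2 = q12
q12 ∨ q14 = q14
q16 ∨ q14 = q3
q12 ∨ q3 = q3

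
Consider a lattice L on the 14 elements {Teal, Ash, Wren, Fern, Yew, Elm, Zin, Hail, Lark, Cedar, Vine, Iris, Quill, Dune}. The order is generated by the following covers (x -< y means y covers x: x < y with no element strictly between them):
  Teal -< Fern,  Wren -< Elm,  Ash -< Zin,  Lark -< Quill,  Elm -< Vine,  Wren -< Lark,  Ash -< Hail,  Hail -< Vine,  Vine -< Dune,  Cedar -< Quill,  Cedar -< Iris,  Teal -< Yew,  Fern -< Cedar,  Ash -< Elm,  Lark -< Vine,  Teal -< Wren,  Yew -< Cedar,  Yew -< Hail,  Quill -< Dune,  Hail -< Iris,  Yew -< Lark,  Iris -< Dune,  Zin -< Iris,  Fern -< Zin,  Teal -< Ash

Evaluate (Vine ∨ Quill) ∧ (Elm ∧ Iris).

Vine ∨ Quill = Dune
Elm ∧ Iris = Ash
Dune ∧ Ash = Ash

Ash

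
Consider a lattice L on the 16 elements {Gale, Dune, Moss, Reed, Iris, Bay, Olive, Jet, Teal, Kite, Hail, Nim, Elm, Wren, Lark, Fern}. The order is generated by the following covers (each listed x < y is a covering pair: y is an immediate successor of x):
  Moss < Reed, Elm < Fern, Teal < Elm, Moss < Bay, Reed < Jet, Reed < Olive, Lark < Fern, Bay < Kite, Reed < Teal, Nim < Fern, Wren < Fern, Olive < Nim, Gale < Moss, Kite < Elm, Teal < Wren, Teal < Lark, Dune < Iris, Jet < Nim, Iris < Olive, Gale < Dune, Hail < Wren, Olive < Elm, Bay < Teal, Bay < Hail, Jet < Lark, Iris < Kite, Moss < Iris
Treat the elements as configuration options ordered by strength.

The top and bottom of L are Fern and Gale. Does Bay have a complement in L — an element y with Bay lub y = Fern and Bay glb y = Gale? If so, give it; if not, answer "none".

none

For every candidate y, either Bay ∨ y ≠ Fern or Bay ∧ y ≠ Gale; no complement exists.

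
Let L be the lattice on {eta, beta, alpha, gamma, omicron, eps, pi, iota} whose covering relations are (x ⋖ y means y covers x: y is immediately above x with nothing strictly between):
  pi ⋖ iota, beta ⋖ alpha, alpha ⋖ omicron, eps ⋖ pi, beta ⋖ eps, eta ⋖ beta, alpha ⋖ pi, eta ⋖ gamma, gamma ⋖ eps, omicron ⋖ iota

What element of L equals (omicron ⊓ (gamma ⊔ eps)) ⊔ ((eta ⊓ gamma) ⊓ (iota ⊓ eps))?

beta

gamma ∨ eps = eps
omicron ∧ eps = beta
eta ∧ gamma = eta
iota ∧ eps = eps
eta ∧ eps = eta
beta ∨ eta = beta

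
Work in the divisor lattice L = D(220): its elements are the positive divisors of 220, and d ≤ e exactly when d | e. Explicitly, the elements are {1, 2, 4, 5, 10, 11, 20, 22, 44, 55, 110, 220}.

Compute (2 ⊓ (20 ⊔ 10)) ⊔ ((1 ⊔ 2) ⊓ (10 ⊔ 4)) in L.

20 ∨ 10 = 20
2 ∧ 20 = 2
1 ∨ 2 = 2
10 ∨ 4 = 20
2 ∧ 20 = 2
2 ∨ 2 = 2

2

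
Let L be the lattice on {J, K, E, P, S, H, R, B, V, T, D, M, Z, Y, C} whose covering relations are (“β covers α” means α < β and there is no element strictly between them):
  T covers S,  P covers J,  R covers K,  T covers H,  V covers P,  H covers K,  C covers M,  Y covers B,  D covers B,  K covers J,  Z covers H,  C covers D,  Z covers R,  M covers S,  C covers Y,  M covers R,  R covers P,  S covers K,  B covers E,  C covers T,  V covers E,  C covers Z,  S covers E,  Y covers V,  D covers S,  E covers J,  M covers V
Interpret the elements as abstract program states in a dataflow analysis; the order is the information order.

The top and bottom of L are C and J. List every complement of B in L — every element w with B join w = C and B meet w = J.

H, R, Z

Need w with B ∨ w = C and B ∧ w = J.
Checking each element gives: H, R, Z.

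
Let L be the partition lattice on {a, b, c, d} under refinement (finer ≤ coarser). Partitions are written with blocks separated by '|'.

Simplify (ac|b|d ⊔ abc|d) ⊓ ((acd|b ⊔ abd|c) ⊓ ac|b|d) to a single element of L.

ac|b|d ∨ abc|d = abc|d
acd|b ∨ abd|c = abcd
abcd ∧ ac|b|d = ac|b|d
abc|d ∧ ac|b|d = ac|b|d

ac|b|d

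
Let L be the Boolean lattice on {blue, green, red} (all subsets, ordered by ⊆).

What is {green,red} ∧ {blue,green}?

{green}

Common lower bounds of {{green,red}, {blue,green}}: {green}, ∅.
The greatest among these is {green}.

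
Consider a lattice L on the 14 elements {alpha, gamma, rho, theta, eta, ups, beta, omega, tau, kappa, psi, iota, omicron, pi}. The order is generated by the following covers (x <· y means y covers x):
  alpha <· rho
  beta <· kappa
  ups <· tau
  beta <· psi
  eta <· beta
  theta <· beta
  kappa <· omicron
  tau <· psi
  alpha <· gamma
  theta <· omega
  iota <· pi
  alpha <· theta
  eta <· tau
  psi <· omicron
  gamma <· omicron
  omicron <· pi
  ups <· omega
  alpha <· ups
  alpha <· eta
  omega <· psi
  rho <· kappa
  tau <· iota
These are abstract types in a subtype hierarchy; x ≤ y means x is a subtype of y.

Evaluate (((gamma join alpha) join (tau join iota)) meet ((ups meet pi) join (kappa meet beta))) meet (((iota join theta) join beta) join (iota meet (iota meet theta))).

gamma ∨ alpha = gamma
tau ∨ iota = iota
gamma ∨ iota = pi
ups ∧ pi = ups
kappa ∧ beta = beta
ups ∨ beta = psi
pi ∧ psi = psi
iota ∨ theta = pi
pi ∨ beta = pi
iota ∧ theta = alpha
iota ∧ alpha = alpha
pi ∨ alpha = pi
psi ∧ pi = psi

psi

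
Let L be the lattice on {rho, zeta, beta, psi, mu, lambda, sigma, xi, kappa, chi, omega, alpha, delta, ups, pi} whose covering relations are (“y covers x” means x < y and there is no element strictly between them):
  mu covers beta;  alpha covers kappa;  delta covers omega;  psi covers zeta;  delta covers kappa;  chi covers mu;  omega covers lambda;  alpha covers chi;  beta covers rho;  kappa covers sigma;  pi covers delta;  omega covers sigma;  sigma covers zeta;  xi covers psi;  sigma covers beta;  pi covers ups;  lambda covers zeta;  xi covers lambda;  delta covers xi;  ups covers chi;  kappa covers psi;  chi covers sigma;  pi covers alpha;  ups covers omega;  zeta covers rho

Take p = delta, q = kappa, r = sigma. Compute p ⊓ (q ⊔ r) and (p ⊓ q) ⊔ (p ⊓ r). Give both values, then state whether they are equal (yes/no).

kappa; kappa; yes

q ⊔ r = kappa, so p ⊓ (q ⊔ r) = delta ⊓ kappa = kappa.
p ⊓ q = kappa and p ⊓ r = sigma, so (p ⊓ q) ⊔ (p ⊓ r) = kappa ⊔ sigma = kappa.
Equal: yes.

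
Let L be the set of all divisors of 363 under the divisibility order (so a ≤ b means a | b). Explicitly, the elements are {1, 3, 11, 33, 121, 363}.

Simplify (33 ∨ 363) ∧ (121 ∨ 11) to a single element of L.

121

33 ∨ 363 = 363
121 ∨ 11 = 121
363 ∧ 121 = 121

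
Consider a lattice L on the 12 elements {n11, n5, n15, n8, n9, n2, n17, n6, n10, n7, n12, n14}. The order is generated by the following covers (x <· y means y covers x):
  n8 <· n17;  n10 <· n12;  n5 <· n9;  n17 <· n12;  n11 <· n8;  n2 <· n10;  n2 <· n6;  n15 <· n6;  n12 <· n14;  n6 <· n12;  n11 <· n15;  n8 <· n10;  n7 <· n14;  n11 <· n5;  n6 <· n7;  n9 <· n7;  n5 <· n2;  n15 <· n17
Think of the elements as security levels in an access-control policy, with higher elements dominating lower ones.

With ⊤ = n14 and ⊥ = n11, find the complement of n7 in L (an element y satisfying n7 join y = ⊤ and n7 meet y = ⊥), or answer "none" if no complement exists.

n8

Need y with n7 ∨ y = n14 and n7 ∧ y = n11.
Checking each element gives: n8.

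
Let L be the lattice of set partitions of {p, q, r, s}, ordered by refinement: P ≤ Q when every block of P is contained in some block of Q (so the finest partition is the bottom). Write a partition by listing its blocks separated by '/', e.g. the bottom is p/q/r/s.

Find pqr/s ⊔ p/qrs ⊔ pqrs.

pqrs

The join of pqr/s, p/qrs, pqrs merges any blocks that overlap across the partitions, giving pqrs.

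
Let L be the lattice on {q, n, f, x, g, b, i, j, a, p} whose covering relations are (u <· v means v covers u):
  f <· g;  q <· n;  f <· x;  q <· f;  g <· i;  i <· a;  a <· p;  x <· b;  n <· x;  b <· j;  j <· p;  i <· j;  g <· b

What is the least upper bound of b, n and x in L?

b

Common upper bounds of {b, n, x}: b, j, p.
The least among these is b.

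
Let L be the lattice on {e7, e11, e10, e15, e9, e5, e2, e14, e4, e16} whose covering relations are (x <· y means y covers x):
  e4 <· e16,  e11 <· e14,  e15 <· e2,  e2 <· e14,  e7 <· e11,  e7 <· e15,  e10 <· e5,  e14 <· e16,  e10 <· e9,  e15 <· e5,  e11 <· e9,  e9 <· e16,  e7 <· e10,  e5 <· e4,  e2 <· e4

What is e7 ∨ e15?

e15

Common upper bounds of {e7, e15}: e14, e15, e16, e2, e4, e5.
The least among these is e15.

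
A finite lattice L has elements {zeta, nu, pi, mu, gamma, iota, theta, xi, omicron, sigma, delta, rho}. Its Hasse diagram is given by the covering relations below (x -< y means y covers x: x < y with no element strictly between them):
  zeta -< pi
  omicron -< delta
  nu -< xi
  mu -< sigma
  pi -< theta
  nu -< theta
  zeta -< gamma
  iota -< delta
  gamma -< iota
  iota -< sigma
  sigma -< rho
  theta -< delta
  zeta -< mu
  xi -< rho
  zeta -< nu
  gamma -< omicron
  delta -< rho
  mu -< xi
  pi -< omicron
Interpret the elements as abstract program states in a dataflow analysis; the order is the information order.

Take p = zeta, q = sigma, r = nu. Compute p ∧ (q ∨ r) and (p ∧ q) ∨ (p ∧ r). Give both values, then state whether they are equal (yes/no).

zeta; zeta; yes

q ∨ r = rho, so p ∧ (q ∨ r) = zeta ∧ rho = zeta.
p ∧ q = zeta and p ∧ r = zeta, so (p ∧ q) ∨ (p ∧ r) = zeta ∨ zeta = zeta.
Equal: yes.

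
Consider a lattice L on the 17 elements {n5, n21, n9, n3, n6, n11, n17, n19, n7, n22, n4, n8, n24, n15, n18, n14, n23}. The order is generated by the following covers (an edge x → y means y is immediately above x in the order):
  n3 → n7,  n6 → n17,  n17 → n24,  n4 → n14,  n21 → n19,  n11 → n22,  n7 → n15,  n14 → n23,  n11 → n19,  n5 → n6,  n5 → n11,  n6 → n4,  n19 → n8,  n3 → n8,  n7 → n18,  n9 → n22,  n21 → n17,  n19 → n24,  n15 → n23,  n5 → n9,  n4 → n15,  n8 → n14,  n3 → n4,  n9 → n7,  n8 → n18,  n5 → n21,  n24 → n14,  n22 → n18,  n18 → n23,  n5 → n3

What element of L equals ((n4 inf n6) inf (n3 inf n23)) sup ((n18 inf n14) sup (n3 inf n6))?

n8

n4 ∧ n6 = n6
n3 ∧ n23 = n3
n6 ∧ n3 = n5
n18 ∧ n14 = n8
n3 ∧ n6 = n5
n8 ∨ n5 = n8
n5 ∨ n8 = n8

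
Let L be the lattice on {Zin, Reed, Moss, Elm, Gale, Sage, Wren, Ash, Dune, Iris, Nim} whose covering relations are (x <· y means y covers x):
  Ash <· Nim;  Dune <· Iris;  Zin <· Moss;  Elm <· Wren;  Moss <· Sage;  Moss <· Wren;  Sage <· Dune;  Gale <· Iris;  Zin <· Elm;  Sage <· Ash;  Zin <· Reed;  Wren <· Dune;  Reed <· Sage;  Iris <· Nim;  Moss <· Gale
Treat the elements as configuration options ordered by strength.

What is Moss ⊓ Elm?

Common lower bounds of {Moss, Elm}: Zin.
The greatest among these is Zin.

Zin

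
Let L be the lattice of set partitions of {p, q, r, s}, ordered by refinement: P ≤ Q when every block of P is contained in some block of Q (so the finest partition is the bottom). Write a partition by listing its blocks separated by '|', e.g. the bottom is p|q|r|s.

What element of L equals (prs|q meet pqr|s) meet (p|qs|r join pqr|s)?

pr|q|s

prs|q ∧ pqr|s = pr|q|s
p|qs|r ∨ pqr|s = pqrs
pr|q|s ∧ pqrs = pr|q|s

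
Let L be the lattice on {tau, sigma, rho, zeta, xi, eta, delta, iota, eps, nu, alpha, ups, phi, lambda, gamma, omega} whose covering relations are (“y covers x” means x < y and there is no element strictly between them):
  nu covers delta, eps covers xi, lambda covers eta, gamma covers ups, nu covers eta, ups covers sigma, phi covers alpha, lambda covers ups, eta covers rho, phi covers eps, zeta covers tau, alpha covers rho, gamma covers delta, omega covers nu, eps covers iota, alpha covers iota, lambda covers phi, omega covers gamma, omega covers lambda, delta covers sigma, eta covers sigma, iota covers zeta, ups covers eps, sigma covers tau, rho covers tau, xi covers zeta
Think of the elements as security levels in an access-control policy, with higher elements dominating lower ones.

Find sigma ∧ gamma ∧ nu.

Common lower bounds of {sigma, gamma, nu}: sigma, tau.
The greatest among these is sigma.

sigma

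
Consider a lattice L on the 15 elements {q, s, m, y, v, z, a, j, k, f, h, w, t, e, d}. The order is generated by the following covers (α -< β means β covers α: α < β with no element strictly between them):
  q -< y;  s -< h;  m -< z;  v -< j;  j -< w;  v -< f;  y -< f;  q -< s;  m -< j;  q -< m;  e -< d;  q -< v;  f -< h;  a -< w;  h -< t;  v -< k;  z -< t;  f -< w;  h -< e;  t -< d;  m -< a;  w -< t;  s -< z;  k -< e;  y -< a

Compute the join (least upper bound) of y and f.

f

Common upper bounds of {y, f}: d, e, f, h, t, w.
The least among these is f.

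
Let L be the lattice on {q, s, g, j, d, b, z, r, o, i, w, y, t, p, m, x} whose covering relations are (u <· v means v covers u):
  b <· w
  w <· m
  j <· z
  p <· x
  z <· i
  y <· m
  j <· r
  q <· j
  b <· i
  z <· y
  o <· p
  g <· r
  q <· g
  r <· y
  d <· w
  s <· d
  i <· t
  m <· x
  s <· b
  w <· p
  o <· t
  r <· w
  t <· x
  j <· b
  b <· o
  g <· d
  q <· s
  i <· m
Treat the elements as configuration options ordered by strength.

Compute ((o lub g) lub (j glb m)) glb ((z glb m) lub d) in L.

o ∨ g = p
j ∧ m = j
p ∨ j = p
z ∧ m = z
z ∨ d = m
p ∧ m = w

w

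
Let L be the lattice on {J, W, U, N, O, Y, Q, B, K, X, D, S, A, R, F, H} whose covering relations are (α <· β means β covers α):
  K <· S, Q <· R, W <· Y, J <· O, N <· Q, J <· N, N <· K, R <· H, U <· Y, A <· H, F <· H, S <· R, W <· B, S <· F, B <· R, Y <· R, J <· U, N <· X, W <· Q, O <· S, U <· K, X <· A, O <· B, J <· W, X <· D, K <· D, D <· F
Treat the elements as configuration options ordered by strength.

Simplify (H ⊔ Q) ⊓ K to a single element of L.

H ∨ Q = H
H ∧ K = K

K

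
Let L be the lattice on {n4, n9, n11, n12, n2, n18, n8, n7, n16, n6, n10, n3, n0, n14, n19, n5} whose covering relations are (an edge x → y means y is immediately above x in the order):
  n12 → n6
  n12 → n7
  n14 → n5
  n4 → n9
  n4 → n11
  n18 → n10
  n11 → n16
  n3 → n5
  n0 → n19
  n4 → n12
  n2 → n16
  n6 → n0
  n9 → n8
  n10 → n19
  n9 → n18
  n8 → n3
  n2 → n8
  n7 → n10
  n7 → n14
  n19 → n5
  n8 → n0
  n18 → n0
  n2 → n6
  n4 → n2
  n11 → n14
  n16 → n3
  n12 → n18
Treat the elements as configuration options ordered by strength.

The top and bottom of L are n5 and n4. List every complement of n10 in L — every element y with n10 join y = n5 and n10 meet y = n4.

n11, n16

Need y with n10 ∨ y = n5 and n10 ∧ y = n4.
Checking each element gives: n11, n16.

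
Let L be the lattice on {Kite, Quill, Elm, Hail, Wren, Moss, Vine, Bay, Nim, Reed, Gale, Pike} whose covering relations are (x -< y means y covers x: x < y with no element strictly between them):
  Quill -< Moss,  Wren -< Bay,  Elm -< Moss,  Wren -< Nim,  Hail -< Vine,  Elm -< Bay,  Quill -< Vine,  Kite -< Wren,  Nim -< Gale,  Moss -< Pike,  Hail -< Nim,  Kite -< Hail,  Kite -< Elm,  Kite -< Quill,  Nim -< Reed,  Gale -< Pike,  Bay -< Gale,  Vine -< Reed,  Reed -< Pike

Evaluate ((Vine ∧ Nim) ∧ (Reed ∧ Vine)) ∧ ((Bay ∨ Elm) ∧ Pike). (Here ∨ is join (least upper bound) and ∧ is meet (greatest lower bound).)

Vine ∧ Nim = Hail
Reed ∧ Vine = Vine
Hail ∧ Vine = Hail
Bay ∨ Elm = Bay
Bay ∧ Pike = Bay
Hail ∧ Bay = Kite

Kite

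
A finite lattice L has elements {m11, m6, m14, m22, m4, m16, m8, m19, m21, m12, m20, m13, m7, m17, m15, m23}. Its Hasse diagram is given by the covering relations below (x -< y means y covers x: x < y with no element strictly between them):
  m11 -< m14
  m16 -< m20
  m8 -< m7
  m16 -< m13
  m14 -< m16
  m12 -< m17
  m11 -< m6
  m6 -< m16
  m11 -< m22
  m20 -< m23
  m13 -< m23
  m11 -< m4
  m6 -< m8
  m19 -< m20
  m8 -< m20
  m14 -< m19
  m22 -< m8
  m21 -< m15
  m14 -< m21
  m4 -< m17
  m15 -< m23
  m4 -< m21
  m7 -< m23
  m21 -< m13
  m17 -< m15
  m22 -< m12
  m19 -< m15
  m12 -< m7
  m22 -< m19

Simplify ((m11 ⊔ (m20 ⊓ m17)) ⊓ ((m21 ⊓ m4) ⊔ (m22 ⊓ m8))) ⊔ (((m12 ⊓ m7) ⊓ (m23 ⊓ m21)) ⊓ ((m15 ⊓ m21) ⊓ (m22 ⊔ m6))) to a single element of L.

m20 ∧ m17 = m22
m11 ∨ m22 = m22
m21 ∧ m4 = m4
m22 ∧ m8 = m22
m4 ∨ m22 = m17
m22 ∧ m17 = m22
m12 ∧ m7 = m12
m23 ∧ m21 = m21
m12 ∧ m21 = m11
m15 ∧ m21 = m21
m22 ∨ m6 = m8
m21 ∧ m8 = m11
m11 ∧ m11 = m11
m22 ∨ m11 = m22

m22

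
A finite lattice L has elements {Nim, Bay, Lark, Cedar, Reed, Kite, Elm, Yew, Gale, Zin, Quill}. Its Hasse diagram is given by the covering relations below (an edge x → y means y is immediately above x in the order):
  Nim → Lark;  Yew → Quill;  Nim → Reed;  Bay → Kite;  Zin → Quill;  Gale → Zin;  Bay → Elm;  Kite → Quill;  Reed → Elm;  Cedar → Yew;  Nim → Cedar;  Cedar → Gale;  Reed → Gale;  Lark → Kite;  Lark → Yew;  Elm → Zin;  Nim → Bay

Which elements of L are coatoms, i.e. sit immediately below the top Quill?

The coatoms are exactly the elements covered by Quill: Kite, Yew, Zin.

Kite, Yew, Zin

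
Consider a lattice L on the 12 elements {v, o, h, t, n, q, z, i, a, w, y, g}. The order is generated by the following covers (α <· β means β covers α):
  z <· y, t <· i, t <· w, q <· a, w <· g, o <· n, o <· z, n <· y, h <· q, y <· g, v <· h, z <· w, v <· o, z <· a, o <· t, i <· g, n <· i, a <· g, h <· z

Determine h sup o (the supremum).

Common upper bounds of {h, o}: a, g, w, y, z.
The least among these is z.

z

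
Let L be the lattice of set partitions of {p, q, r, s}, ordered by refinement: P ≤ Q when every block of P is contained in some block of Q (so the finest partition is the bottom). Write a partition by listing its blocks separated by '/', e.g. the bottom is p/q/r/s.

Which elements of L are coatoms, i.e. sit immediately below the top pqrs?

p/qrs, pq/rs, pqr/s, pqs/r, pr/qs, prs/q, ps/qr

The coatoms are exactly the elements covered by pqrs: p/qrs, pq/rs, pqr/s, pqs/r, pr/qs, prs/q, ps/qr.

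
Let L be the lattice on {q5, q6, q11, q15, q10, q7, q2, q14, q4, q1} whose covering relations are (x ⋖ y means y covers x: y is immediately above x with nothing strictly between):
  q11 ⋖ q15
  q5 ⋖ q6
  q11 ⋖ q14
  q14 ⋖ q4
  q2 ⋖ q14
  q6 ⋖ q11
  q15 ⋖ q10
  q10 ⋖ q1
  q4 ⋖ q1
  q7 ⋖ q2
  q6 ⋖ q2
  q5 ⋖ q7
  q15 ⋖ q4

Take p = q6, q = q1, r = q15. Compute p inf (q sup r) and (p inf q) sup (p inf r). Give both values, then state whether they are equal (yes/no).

q sup r = q1, so p inf (q sup r) = q6 inf q1 = q6.
p inf q = q6 and p inf r = q6, so (p inf q) sup (p inf r) = q6 sup q6 = q6.
Equal: yes.

q6; q6; yes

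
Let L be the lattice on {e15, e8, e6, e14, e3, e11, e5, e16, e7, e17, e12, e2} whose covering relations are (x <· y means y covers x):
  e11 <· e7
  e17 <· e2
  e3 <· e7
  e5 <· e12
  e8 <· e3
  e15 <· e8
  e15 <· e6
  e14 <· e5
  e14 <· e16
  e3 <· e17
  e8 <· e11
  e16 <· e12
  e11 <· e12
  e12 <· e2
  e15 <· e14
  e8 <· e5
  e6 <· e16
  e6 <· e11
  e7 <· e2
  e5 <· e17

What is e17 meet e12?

Common lower bounds of {e17, e12}: e14, e15, e5, e8.
The greatest among these is e5.

e5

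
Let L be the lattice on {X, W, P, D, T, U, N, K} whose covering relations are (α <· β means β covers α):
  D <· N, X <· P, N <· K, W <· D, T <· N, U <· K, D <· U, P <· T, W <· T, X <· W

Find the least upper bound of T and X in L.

T

Common upper bounds of {T, X}: K, N, T.
The least among these is T.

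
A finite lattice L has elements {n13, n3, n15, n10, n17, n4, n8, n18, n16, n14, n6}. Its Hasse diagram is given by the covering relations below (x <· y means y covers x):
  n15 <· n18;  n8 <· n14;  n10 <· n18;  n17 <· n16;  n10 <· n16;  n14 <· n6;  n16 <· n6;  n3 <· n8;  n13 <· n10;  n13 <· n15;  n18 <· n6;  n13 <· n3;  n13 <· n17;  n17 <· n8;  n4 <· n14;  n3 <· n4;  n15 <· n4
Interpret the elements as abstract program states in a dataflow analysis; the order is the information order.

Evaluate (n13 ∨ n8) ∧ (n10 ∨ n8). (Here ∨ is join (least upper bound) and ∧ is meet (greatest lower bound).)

n13 ∨ n8 = n8
n10 ∨ n8 = n6
n8 ∧ n6 = n8

n8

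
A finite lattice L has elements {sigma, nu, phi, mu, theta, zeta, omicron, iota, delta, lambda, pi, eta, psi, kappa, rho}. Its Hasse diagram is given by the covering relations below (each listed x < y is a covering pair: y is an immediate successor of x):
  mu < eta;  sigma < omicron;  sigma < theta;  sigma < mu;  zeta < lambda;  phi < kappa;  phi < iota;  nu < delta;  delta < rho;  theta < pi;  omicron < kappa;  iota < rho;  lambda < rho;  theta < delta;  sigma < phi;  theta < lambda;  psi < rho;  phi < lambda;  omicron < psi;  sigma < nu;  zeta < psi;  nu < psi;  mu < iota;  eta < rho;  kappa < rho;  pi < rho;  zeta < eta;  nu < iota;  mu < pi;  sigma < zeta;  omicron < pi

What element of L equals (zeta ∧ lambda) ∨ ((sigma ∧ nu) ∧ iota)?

zeta ∧ lambda = zeta
sigma ∧ nu = sigma
sigma ∧ iota = sigma
zeta ∨ sigma = zeta

zeta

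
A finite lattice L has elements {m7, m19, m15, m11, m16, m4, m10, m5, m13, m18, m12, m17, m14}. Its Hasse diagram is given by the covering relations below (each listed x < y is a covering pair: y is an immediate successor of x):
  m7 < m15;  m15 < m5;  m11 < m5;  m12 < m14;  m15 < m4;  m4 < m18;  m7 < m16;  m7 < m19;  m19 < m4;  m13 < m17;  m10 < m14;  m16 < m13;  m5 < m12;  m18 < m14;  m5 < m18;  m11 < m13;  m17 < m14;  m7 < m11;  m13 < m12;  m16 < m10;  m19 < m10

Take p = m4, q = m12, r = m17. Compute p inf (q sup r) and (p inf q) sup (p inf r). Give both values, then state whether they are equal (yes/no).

m4; m15; no

q sup r = m14, so p inf (q sup r) = m4 inf m14 = m4.
p inf q = m15 and p inf r = m7, so (p inf q) sup (p inf r) = m15 sup m7 = m15.
Equal: no.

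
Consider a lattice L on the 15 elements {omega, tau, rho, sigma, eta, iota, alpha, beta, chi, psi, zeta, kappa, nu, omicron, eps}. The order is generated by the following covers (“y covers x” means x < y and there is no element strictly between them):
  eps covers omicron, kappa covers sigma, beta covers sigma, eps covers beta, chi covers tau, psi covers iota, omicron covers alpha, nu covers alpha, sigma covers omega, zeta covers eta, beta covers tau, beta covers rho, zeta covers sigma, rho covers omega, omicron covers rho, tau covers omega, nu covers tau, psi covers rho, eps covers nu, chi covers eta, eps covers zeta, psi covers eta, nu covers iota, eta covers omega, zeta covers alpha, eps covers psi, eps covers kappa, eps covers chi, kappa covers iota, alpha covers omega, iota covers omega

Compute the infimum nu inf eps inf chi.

Common lower bounds of {nu, eps, chi}: omega, tau.
The greatest among these is tau.

tau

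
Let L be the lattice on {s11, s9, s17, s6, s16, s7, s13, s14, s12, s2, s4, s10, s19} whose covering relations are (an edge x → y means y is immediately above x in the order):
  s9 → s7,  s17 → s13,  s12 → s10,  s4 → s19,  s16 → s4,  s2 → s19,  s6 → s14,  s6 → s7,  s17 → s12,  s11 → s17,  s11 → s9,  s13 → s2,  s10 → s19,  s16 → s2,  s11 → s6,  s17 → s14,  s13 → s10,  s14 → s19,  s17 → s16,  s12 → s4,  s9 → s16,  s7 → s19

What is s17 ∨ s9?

s16

Common upper bounds of {s17, s9}: s16, s19, s2, s4.
The least among these is s16.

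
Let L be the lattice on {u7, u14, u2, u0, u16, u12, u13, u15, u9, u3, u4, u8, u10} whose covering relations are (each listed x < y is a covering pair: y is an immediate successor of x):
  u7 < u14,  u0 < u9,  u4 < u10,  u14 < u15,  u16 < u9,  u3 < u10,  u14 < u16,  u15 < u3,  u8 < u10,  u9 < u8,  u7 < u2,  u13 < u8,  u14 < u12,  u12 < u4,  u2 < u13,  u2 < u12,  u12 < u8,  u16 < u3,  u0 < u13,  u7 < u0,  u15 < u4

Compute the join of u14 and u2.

Common upper bounds of {u14, u2}: u10, u12, u4, u8.
The least among these is u12.

u12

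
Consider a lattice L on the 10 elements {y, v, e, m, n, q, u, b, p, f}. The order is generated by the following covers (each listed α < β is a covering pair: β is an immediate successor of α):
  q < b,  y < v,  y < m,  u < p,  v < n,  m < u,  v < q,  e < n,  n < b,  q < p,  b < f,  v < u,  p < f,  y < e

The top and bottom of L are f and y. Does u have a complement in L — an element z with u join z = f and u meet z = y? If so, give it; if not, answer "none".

e

Need z with u ∨ z = f and u ∧ z = y.
Checking each element gives: e.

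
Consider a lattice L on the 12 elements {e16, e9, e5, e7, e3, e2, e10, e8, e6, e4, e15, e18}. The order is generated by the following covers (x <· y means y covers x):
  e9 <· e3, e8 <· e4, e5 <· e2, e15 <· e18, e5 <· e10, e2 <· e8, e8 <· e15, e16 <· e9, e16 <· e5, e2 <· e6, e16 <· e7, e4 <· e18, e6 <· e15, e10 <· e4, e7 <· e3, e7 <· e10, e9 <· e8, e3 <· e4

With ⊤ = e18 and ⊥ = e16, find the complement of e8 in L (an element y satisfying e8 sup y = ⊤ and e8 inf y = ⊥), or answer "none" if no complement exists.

For every candidate y, either e8 ∨ y ≠ e18 or e8 ∧ y ≠ e16; no complement exists.

none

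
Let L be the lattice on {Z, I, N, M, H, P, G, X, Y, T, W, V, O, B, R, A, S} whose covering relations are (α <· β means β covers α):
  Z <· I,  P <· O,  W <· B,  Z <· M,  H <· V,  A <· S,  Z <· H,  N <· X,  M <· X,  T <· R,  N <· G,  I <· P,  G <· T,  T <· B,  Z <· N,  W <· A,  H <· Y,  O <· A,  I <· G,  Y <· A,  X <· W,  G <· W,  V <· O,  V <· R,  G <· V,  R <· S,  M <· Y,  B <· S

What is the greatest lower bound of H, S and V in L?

Common lower bounds of {H, S, V}: H, Z.
The greatest among these is H.

H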